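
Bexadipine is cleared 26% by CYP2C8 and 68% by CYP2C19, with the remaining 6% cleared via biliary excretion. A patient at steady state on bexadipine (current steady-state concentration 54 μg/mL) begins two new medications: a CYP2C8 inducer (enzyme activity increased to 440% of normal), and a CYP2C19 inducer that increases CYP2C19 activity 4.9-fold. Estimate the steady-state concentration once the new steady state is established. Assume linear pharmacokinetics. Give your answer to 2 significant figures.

12 μg/mL

The CYP2C8 pathway (26% of clearance) is boosted to 4.4× activity: 0.26 × 4.4 = 1.144.
The CYP2C19 pathway (68% of clearance) increases to 4.9× activity: 0.68 × 4.9 = 3.332.
Non-CYP routes (6%) are unchanged.
New clearance relative to baseline: 1.144 + 3.332 + 0.06 = 4.536.
New steady-state concentration = 54 / 4.536 = 12 μg/mL (concentration scales inversely with clearance).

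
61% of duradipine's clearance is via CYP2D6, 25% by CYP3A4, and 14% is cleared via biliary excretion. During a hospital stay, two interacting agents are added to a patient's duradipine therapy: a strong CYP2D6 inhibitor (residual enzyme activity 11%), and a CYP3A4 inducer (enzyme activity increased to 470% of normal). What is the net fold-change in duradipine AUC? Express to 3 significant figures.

0.724

The CYP2D6 pathway (61% of clearance) falls to 0.11× activity: 0.61 × 0.11 = 0.0671.
The CYP3A4 pathway (25% of clearance) rises to 4.7× activity: 0.25 × 4.7 = 1.175.
Non-CYP routes (14%) are unchanged.
Relative clearance = 0.0671 + 1.175 + 0.14 = 1.3821.
AUC ∝ 1/CL: fold-change = 1 / 1.3821 = 0.724.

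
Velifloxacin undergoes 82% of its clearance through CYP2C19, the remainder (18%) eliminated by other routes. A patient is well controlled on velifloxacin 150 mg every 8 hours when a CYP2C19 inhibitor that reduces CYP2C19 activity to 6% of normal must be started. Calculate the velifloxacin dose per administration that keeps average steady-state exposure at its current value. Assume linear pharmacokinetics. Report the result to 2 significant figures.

CYP2C19: 0.82 × 0.06 = 0.0492
Other: 0.18 (unchanged)
New clearance relative to baseline: 0.0492 + 0.18 = 0.2292.
To maintain the same steady-state level, dose must scale with clearance: new dose = 150 × 0.2292 = 34 mg.

34 mg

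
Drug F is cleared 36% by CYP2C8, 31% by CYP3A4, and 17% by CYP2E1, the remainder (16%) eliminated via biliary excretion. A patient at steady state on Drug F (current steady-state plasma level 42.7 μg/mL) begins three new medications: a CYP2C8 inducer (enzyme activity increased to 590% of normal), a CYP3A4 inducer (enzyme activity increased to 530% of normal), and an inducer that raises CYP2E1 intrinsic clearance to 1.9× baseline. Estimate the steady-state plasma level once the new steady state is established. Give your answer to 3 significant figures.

10.0 μg/mL

The CYP2C8 pathway (36% of clearance) is boosted to 5.9× activity: 0.36 × 5.9 = 2.124.
The CYP3A4 pathway (31% of clearance) is boosted to 5.3× activity: 0.31 × 5.3 = 1.643.
The CYP2E1 pathway (17% of clearance) rises to 1.9× activity: 0.17 × 1.9 = 0.323.
The remaining 16% of clearance is unaffected.
Relative clearance = 2.124 + 1.643 + 0.323 + 0.16 = 4.25.
Dividing the baseline by the relative clearance: 42.7 / 4.25 = 10.0 μg/mL.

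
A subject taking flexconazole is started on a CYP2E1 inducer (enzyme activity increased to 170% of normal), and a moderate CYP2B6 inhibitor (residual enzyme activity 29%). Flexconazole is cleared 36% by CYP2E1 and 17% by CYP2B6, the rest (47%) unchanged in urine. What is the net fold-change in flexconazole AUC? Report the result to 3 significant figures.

0.884

CYP2E1: 0.36 × 1.7 = 0.612
CYP2B6: 0.17 × 0.29 = 0.0493
Other: 0.47 (unchanged)
Relative clearance = 0.612 + 0.0493 + 0.47 = 1.1313.
Because AUC varies inversely with clearance, the combined effect is 1 / 1.1313 = 0.884.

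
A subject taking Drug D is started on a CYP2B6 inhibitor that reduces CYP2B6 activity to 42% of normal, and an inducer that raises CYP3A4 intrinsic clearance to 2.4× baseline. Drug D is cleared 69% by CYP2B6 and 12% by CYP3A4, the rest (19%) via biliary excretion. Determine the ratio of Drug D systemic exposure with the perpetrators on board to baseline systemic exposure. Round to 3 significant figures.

1.30

The CYP2B6 pathway (69% of clearance) drops to 0.42× activity: 0.69 × 0.42 = 0.2898.
The CYP3A4 pathway (12% of clearance) is boosted to 2.4× activity: 0.12 × 2.4 = 0.288.
Non-CYP routes (19%) are unchanged.
Relative clearance = 0.2898 + 0.288 + 0.19 = 0.7678.
Because systemic exposure varies inversely with clearance, the combined effect is 1 / 0.7678 = 1.30.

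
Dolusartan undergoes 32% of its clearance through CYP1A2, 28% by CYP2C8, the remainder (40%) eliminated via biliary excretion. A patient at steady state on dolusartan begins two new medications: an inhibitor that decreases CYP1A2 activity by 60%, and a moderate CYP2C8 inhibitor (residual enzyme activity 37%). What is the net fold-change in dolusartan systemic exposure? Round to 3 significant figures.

1.58

The CYP1A2 pathway (32% of clearance) drops to 0.4× activity: 0.32 × 0.4 = 0.128.
The CYP2C8 pathway (28% of clearance) falls to 0.37× activity: 0.28 × 0.37 = 0.1036.
Non-CYP routes (40%) are unchanged.
CL_new/CL_old = 0.128 + 0.1036 + 0.4 = 0.6316.
Net systemic exposure ratio = 1 / 0.6316 = 1.58.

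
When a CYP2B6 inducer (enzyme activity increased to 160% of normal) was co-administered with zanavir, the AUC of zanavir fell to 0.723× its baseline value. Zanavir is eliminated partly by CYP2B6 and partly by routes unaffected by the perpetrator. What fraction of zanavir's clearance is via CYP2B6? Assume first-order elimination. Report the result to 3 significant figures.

Write x for the fraction cleared via CYP2B6. The observed AUC change means clearance rose to 1/0.723 = 1.383 of baseline.
Only the CYP2B6 route changed, so 1.383 = x·1.6 + (1 − x), giving x = 0.639.

0.639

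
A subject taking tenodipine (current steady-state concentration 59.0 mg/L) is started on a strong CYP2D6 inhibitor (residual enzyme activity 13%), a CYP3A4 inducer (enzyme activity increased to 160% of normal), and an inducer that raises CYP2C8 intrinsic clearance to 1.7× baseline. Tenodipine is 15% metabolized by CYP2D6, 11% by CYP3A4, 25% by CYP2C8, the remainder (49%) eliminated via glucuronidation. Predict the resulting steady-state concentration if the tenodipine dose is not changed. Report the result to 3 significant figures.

53.1 mg/L

The CYP2D6 pathway (15% of clearance) is reduced to 0.13× activity: 0.15 × 0.13 = 0.0195.
The CYP3A4 pathway (11% of clearance) rises to 1.6× activity: 0.11 × 1.6 = 0.176.
The CYP2C8 pathway (25% of clearance) increases to 1.7× activity: 0.25 × 1.7 = 0.425.
The remaining 49% of clearance is unaffected.
CL_new/CL_old = 0.0195 + 0.176 + 0.425 + 0.49 = 1.1105.
Steady-state concentration ∝ 1/CL: new value = 59.0 / 1.1105 = 53.1 mg/L.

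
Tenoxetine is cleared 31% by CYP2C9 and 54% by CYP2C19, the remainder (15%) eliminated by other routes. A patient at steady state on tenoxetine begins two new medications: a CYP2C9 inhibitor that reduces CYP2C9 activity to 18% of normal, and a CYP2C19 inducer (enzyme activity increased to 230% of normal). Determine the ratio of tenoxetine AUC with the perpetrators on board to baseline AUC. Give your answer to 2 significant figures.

CYP2C9: 0.31 × 0.18 = 0.0558
CYP2C19: 0.54 × 2.3 = 1.242
Other: 0.15 (unchanged)
New clearance relative to baseline: 0.0558 + 1.242 + 0.15 = 1.4478.
Net AUC ratio = 1 / 1.4478 = 0.69.

0.69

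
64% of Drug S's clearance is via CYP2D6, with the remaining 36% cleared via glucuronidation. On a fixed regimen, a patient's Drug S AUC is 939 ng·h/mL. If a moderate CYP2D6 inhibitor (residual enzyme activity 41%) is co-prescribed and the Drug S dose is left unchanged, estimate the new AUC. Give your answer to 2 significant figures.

The CYP2D6 pathway (64% of clearance) falls to 0.41× activity: 0.64 × 0.41 = 0.2624.
The remaining 36% of clearance is unaffected.
CL_new/CL_old = 0.2624 + 0.36 = 0.6224.
New AUC = baseline ÷ relative clearance = 939 / 0.6224 = 1.5 × 10³ ng·h/mL.

1.5 × 10³ ng·h/mL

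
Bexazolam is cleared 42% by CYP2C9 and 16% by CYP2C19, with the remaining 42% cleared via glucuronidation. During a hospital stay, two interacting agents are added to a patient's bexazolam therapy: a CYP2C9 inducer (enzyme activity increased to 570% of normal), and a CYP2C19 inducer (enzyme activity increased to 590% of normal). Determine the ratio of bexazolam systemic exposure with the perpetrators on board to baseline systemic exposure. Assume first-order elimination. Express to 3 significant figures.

0.266

CYP2C9: 0.42 × 5.7 = 2.394
CYP2C19: 0.16 × 5.9 = 0.944
Other: 0.42 (unchanged)
New clearance relative to baseline: 2.394 + 0.944 + 0.42 = 3.758.
Systemic exposure ∝ 1/CL: fold-change = 1 / 3.758 = 0.266.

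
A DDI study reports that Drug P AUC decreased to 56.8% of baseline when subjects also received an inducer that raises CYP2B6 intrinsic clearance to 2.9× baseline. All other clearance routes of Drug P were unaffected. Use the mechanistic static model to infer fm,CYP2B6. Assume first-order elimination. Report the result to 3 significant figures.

0.400

Let x = fm,CYP2B6. Because AUC ∝ 1/CL, relative clearance rose to 1/0.568 = 1.761.
Only the CYP2B6 route changed, so 1.761 = x·2.9 + (1 − x), giving x = 0.400.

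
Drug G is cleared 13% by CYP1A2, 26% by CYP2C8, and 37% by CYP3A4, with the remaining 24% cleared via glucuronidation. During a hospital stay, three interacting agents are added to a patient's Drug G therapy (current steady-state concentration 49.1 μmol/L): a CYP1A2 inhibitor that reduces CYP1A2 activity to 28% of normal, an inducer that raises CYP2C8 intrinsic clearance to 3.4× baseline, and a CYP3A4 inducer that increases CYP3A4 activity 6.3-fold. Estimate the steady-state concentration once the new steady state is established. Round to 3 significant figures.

14.1 μmol/L

The CYP1A2 pathway (13% of clearance) is reduced to 0.28× activity: 0.13 × 0.28 = 0.0364.
The CYP2C8 pathway (26% of clearance) is boosted to 3.4× activity: 0.26 × 3.4 = 0.884.
The CYP3A4 pathway (37% of clearance) rises to 6.3× activity: 0.37 × 6.3 = 2.331.
Non-CYP routes (24%) are unchanged.
New clearance relative to baseline: 0.0364 + 0.884 + 2.331 + 0.24 = 3.4914.
New steady-state concentration = 49.1 / 3.4914 = 14.1 μmol/L (concentration scales inversely with clearance).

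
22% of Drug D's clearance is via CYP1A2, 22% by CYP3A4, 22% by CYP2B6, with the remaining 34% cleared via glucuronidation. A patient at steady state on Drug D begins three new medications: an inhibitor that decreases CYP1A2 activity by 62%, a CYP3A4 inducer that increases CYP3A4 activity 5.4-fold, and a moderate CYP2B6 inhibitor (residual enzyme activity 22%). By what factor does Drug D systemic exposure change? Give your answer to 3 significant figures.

0.602

The CYP1A2 pathway (22% of clearance) is reduced to 0.38× activity: 0.22 × 0.38 = 0.0836.
The CYP3A4 pathway (22% of clearance) rises to 5.4× activity: 0.22 × 5.4 = 1.188.
The CYP2B6 pathway (22% of clearance) is reduced to 0.22× activity: 0.22 × 0.22 = 0.0484.
The remaining 34% of clearance is unaffected.
CL_new/CL_old = 0.0836 + 1.188 + 0.0484 + 0.34 = 1.66.
Because systemic exposure varies inversely with clearance, the combined effect is 1 / 1.66 = 0.602.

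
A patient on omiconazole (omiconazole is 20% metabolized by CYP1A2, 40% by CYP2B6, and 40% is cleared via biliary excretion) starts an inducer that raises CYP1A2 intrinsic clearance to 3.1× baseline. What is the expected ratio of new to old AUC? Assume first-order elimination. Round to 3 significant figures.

The CYP1A2 pathway (20% of clearance) is boosted to 3.1× activity: 0.2 × 3.1 = 0.62.
CYP2B6 (40%) and the residual 40% are unaffected.
New clearance relative to baseline: 0.62 + 0.4 + 0.4 = 1.42.
AUC ratio = CL_old/CL_new = 1 / 1.42 = 0.704.

0.704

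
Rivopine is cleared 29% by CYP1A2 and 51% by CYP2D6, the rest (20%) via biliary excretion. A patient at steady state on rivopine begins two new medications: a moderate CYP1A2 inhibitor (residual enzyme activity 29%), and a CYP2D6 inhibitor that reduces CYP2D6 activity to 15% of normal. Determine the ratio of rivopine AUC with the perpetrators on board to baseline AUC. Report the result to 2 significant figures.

2.8

The CYP1A2 pathway (29% of clearance) is reduced to 0.29× activity: 0.29 × 0.29 = 0.0841.
The CYP2D6 pathway (51% of clearance) is reduced to 0.15× activity: 0.51 × 0.15 = 0.0765.
Non-CYP routes (20%) are unchanged.
New clearance relative to baseline: 0.0841 + 0.0765 + 0.2 = 0.3606.
Because AUC varies inversely with clearance, the combined effect is 1 / 0.3606 = 2.8.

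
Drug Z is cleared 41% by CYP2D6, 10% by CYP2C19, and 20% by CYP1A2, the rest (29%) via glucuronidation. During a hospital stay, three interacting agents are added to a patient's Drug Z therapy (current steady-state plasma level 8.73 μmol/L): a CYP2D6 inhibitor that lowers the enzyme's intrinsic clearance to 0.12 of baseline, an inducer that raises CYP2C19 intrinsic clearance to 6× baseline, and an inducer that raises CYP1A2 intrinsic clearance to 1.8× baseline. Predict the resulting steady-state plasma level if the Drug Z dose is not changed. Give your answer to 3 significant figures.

The CYP2D6 pathway (41% of clearance) is reduced to 0.12× activity: 0.41 × 0.12 = 0.0492.
The CYP2C19 pathway (10% of clearance) rises to 6× activity: 0.1 × 6 = 0.6.
The CYP1A2 pathway (20% of clearance) is boosted to 1.8× activity: 0.2 × 1.8 = 0.36.
Non-CYP routes (29%) are unchanged.
Relative clearance = 0.0492 + 0.6 + 0.36 + 0.29 = 1.2992.
New steady-state plasma level = 8.73 / 1.2992 = 6.72 μmol/L (concentration scales inversely with clearance).

6.72 μmol/L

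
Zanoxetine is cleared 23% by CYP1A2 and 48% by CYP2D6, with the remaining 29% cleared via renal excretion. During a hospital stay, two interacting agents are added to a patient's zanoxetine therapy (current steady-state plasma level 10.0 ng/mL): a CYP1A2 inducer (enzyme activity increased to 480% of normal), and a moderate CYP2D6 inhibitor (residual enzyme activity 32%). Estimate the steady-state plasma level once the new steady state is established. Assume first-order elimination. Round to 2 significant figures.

The CYP1A2 pathway (23% of clearance) increases to 4.8× activity: 0.23 × 4.8 = 1.104.
The CYP2D6 pathway (48% of clearance) falls to 0.32× activity: 0.48 × 0.32 = 0.1536.
Non-CYP routes (29%) are unchanged.
Relative clearance = 1.104 + 0.1536 + 0.29 = 1.5476.
Steady-state plasma level ∝ 1/CL: new value = 10.0 / 1.5476 = 6.5 ng/mL.

6.5 ng/mL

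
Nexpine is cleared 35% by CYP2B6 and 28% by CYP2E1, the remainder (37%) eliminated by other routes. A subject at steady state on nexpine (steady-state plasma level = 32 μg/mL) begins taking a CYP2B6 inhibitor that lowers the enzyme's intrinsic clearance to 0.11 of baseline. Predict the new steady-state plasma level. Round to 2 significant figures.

46 μg/mL

The CYP2B6 pathway (35% of clearance) drops to 0.11× activity: 0.35 × 0.11 = 0.0385.
CYP2E1 (28%) and the residual 37% are unaffected.
New clearance relative to baseline: 0.0385 + 0.28 + 0.37 = 0.6885.
Steady-state plasma level ∝ 1/CL, so new value = 32 / 0.6885 = 46 μg/mL.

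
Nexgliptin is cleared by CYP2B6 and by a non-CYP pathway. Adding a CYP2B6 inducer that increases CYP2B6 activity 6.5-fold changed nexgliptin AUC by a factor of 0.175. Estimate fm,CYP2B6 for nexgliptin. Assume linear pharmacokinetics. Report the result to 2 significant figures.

0.86

Let fm be the CYP2B6 fraction. New clearance relative to baseline = fm × 6.5 + (1 − fm).
AUC ratio = 1 / (new CL fraction), so new CL fraction = 1 / 0.175 = 5.714.
fm × 6.5 + 1 − fm = 5.714  ⇒  fm × (6.5 − 1) = 4.714  ⇒  fm = 0.86.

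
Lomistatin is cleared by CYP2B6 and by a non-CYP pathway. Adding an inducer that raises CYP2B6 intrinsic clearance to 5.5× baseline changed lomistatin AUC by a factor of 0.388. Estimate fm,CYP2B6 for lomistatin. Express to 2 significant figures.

Call the CYP2B6 fraction fm. After the interaction, CL_new/CL_old = fm × 5.5 + (1 − fm).
AUC ratio = 1 / (new CL fraction), so new CL fraction = 1 / 0.388 = 2.577.
fm × 5.5 + 1 − fm = 2.577  ⇒  fm × (5.5 − 1) = 1.577  ⇒  fm = 0.35.

0.35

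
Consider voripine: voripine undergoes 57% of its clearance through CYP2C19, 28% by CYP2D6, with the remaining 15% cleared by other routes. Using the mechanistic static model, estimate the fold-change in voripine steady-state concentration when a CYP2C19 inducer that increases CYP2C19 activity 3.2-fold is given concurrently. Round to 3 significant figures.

0.444

The CYP2C19 pathway (57% of clearance) increases to 3.2× activity: 0.57 × 3.2 = 1.824.
CYP2D6 (28%) and the residual 15% are unaffected.
Relative clearance = 1.824 + 0.28 + 0.15 = 2.254.
Steady-state concentration ratio = CL_old/CL_new = 1 / 2.254 = 0.444.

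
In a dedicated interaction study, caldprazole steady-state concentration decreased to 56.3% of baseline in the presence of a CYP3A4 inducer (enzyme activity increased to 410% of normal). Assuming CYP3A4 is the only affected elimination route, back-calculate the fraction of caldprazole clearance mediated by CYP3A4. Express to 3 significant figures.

0.250

Let x = fm,CYP3A4. Because steady-state concentration ∝ 1/CL, relative clearance rose to 1/0.563 = 1.776.
Only the CYP3A4 route changed, so 1.776 = x·4.1 + (1 − x), giving x = 0.250.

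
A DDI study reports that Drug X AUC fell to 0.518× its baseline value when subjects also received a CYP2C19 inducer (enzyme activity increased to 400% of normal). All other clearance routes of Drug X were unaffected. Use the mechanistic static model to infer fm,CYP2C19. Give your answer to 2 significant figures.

0.31

Call the CYP2C19 fraction fm. After the interaction, CL_new/CL_old = fm × 4 + (1 − fm).
AUC ratio = 1 / (new CL fraction), so new CL fraction = 1 / 0.518 = 1.931.
fm × 4 + 1 − fm = 1.931  ⇒  fm × (4 − 1) = 0.9305  ⇒  fm = 0.31.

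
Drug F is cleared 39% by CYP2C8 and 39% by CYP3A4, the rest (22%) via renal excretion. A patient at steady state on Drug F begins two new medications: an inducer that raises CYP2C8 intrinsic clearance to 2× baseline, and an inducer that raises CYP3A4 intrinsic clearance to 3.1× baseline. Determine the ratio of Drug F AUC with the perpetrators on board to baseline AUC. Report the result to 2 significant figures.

0.45

The CYP2C8 pathway (39% of clearance) rises to 2× activity: 0.39 × 2 = 0.78.
The CYP3A4 pathway (39% of clearance) rises to 3.1× activity: 0.39 × 3.1 = 1.209.
Non-CYP routes (22%) are unchanged.
CL_new/CL_old = 0.78 + 1.209 + 0.22 = 2.209.
AUC ∝ 1/CL: fold-change = 1 / 2.209 = 0.45.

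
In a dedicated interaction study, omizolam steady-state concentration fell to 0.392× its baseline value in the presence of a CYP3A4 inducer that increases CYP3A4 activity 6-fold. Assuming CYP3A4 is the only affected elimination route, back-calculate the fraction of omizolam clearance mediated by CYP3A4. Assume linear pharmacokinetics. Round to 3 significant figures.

0.310

Write x for the fraction cleared via CYP3A4. The observed steady-state concentration change means clearance rose to 1/0.392 = 2.551 of baseline.
Only the CYP3A4 route changed, so 2.551 = x·6 + (1 − x), giving x = 0.310.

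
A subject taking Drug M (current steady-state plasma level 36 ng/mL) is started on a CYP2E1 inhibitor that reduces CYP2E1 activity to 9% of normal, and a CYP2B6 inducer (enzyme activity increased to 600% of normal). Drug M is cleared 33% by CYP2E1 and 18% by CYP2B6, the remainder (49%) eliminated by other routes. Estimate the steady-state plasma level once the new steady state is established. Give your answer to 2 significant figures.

23 ng/mL

The CYP2E1 pathway (33% of clearance) is reduced to 0.09× activity: 0.33 × 0.09 = 0.0297.
The CYP2B6 pathway (18% of clearance) increases to 6× activity: 0.18 × 6 = 1.08.
Non-CYP routes (49%) are unchanged.
Relative clearance = 0.0297 + 1.08 + 0.49 = 1.5997.
Steady-state plasma level ∝ 1/CL: new value = 36 / 1.5997 = 23 ng/mL.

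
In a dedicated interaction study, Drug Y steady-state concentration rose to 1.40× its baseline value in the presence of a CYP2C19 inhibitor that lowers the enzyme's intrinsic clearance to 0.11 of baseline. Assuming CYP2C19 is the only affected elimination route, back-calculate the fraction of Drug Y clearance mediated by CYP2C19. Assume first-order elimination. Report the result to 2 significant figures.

CL'/CL = 1 / 1.40 = 0.7143
0.11·fm + (1 − fm) = 0.7143
fm = (0.7143 − 1) / (0.11 − 1) = 0.32

0.32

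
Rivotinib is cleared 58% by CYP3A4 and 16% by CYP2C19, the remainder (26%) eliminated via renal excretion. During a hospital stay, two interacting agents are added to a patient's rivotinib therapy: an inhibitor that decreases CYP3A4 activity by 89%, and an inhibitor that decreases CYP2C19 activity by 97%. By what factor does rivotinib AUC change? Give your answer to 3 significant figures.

CYP3A4: 0.58 × 0.11 = 0.0638
CYP2C19: 0.16 × 0.03 = 0.0048
Other: 0.26 (unchanged)
New clearance relative to baseline: 0.0638 + 0.0048 + 0.26 = 0.3286.
Net AUC ratio = 1 / 0.3286 = 3.04.

3.04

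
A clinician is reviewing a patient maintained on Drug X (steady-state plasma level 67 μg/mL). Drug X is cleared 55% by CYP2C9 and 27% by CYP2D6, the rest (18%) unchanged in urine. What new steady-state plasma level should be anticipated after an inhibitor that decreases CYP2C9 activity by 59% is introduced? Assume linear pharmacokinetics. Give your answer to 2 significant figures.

The CYP2C9 pathway (55% of clearance) drops to 0.41× activity: 0.55 × 0.41 = 0.2255.
CYP2D6 (27%) and the residual 18% are unaffected.
New clearance relative to baseline: 0.2255 + 0.27 + 0.18 = 0.6755.
New steady-state plasma level = baseline ÷ relative clearance = 67 / 0.6755 = 99 μg/mL.

99 μg/mL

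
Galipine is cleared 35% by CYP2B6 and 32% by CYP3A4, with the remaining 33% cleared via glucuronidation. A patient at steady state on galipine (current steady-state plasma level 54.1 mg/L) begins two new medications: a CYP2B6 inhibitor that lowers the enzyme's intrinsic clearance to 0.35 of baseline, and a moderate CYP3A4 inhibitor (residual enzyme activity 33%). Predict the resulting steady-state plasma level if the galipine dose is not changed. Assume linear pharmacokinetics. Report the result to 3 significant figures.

96.9 mg/L

The CYP2B6 pathway (35% of clearance) falls to 0.35× activity: 0.35 × 0.35 = 0.1225.
The CYP3A4 pathway (32% of clearance) drops to 0.33× activity: 0.32 × 0.33 = 0.1056.
Non-CYP routes (33%) are unchanged.
Relative clearance = 0.1225 + 0.1056 + 0.33 = 0.5581.
Dividing the baseline by the relative clearance: 54.1 / 0.5581 = 96.9 mg/L.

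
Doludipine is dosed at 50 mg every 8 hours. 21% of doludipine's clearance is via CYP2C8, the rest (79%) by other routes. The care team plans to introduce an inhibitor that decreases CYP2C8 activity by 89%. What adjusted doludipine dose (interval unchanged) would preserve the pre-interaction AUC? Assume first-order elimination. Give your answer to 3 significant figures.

40.7 mg

The CYP2C8 pathway (21% of clearance) falls to 0.11× activity: 0.21 × 0.11 = 0.0231.
Non-CYP routes (79%) are unchanged.
New clearance relative to baseline: 0.0231 + 0.79 = 0.8131.
Css,avg = (dose rate)/CL, so holding Css fixed requires dose ∝ CL: 50 × 0.8131 = 40.7 mg.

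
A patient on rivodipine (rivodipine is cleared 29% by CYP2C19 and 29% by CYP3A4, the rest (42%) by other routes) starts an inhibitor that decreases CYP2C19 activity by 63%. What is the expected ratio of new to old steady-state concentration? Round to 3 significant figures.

The CYP2C19 pathway (29% of clearance) drops to 0.37× activity: 0.29 × 0.37 = 0.1073.
CYP3A4 (29%) and the residual 42% are unaffected.
New clearance relative to baseline: 0.1073 + 0.29 + 0.42 = 0.8173.
Steady-state concentration ratio = CL_old/CL_new = 1 / 0.8173 = 1.22.

1.22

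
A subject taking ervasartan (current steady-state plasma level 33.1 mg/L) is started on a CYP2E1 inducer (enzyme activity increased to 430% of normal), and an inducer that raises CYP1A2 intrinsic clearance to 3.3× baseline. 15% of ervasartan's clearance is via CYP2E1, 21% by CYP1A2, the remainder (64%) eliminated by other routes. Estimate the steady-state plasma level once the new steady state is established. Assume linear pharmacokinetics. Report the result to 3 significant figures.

The CYP2E1 pathway (15% of clearance) is boosted to 4.3× activity: 0.15 × 4.3 = 0.645.
The CYP1A2 pathway (21% of clearance) is boosted to 3.3× activity: 0.21 × 3.3 = 0.693.
Non-CYP routes (64%) are unchanged.
Relative clearance = 0.645 + 0.693 + 0.64 = 1.978.
New steady-state plasma level = 33.1 / 1.978 = 16.7 mg/L (concentration scales inversely with clearance).

16.7 mg/L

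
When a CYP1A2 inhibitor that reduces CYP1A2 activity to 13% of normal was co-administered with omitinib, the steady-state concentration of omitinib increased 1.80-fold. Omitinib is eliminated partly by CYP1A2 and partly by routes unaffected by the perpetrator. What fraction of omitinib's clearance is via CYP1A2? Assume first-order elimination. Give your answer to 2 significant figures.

0.51

Call the CYP1A2 fraction fm. After the interaction, CL_new/CL_old = fm × 0.13 + (1 − fm).
Steady-state concentration ratio = 1 / (new CL fraction), so new CL fraction = 1 / 1.80 = 0.5556.
fm × 0.13 + 1 − fm = 0.5556  ⇒  fm × (0.13 − 1) = −0.4444  ⇒  fm = 0.51.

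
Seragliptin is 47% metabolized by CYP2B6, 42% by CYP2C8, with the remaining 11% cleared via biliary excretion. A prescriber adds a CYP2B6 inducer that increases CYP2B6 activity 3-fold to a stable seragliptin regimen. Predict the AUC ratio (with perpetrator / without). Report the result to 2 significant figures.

CYP2B6: 0.47 × 3 = 1.41
CYP2C8: 0.42 (unchanged)
Other: 0.11 (unchanged)
New clearance relative to baseline: 1.41 + 0.42 + 0.11 = 1.94.
Since AUC ∝ 1/CL, the ratio is 1 / 1.94 = 0.52.

0.52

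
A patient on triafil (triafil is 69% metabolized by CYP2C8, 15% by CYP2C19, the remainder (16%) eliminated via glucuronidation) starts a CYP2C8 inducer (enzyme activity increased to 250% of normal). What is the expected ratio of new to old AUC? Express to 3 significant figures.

The CYP2C8 pathway (69% of clearance) is boosted to 2.5× activity: 0.69 × 2.5 = 1.725.
CYP2C19 (15%) and the residual 16% are unaffected.
New clearance relative to baseline: 1.725 + 0.15 + 0.16 = 2.035.
Since AUC ∝ 1/CL, the ratio is 1 / 2.035 = 0.491.

0.491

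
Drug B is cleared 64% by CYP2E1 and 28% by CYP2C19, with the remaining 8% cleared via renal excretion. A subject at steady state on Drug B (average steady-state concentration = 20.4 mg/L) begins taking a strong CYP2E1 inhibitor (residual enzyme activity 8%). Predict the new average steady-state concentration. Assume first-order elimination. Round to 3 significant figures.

CYP2E1: 0.64 × 0.08 = 0.0512
CYP2C19: 0.28 (unchanged)
Other: 0.08 (unchanged)
Relative clearance = 0.0512 + 0.28 + 0.08 = 0.4112.
New average steady-state concentration = baseline ÷ relative clearance = 20.4 / 0.4112 = 49.6 mg/L.

49.6 mg/L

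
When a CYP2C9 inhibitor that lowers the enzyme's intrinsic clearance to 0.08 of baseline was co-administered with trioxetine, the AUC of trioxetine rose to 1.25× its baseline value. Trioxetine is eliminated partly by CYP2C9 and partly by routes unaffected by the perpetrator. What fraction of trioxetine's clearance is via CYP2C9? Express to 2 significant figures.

CL'/CL = 1 / 1.25 = 0.8
0.08·fm + (1 − fm) = 0.8
fm = (0.8 − 1) / (0.08 − 1) = 0.22

0.22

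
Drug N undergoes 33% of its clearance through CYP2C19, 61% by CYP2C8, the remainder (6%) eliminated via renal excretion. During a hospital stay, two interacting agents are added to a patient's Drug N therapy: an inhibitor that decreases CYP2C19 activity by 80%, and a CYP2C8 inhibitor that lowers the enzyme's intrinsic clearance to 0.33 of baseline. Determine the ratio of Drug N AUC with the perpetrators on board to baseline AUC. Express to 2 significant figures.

3.1

The CYP2C19 pathway (33% of clearance) is reduced to 0.2× activity: 0.33 × 0.2 = 0.066.
The CYP2C8 pathway (61% of clearance) drops to 0.33× activity: 0.61 × 0.33 = 0.2013.
The remaining 6% of clearance is unaffected.
New clearance relative to baseline: 0.066 + 0.2013 + 0.06 = 0.3273.
Because AUC varies inversely with clearance, the combined effect is 1 / 0.3273 = 3.1.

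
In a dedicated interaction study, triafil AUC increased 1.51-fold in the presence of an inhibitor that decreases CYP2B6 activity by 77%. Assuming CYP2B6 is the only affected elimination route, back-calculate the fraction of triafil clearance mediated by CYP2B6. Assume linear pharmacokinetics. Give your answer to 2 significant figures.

0.44

Write x for the fraction cleared via CYP2B6. The observed AUC change means clearance fell to 1/1.51 = 0.6623 of baseline.
Setting x·0.23 + (1 − x) = 0.6623 and solving: x = (0.6623 − 1)/(0.23 − 1) = 0.44.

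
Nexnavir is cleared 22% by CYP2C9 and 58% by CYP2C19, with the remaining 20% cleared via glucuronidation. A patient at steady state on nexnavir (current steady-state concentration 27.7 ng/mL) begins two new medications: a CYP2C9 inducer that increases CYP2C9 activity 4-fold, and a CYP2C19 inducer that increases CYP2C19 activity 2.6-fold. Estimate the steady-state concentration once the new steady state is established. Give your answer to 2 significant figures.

The CYP2C9 pathway (22% of clearance) rises to 4× activity: 0.22 × 4 = 0.88.
The CYP2C19 pathway (58% of clearance) rises to 2.6× activity: 0.58 × 2.6 = 1.508.
The remaining 20% of clearance is unaffected.
New clearance relative to baseline: 0.88 + 1.508 + 0.2 = 2.588.
Steady-state concentration ∝ 1/CL: new value = 27.7 / 2.588 = 11 ng/mL.

11 ng/mL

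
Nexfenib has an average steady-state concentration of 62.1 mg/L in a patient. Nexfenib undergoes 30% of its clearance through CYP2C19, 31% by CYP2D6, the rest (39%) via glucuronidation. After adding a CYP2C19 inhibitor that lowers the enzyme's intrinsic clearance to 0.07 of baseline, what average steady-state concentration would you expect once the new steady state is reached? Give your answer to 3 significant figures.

CYP2C19: 0.3 × 0.07 = 0.021
CYP2D6: 0.31 (unchanged)
Other: 0.39 (unchanged)
Relative clearance = 0.021 + 0.31 + 0.39 = 0.721.
With dosing unchanged, average steady-state concentration scales as 1/CL: 62.1 / 0.721 = 86.1 mg/L.

86.1 mg/L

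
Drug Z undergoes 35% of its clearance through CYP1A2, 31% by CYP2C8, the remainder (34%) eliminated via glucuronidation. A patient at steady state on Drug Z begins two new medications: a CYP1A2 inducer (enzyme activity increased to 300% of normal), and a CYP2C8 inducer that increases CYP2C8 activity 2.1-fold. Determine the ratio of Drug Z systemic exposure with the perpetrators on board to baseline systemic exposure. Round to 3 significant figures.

0.490

CYP1A2: 0.35 × 3 = 1.05
CYP2C8: 0.31 × 2.1 = 0.651
Other: 0.34 (unchanged)
Relative clearance = 1.05 + 0.651 + 0.34 = 2.041.
Net systemic exposure ratio = 1 / 2.041 = 0.490.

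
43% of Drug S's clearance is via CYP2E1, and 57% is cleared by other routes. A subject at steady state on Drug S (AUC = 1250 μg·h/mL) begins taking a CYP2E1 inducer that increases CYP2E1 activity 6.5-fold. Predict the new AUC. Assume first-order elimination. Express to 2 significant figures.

3.7 × 10² μg·h/mL

CYP2E1: 0.43 × 6.5 = 2.795
Other: 0.57 (unchanged)
CL_new/CL_old = 2.795 + 0.57 = 3.365.
New AUC = baseline ÷ relative clearance = 1250 / 3.365 = 3.7 × 10² μg·h/mL.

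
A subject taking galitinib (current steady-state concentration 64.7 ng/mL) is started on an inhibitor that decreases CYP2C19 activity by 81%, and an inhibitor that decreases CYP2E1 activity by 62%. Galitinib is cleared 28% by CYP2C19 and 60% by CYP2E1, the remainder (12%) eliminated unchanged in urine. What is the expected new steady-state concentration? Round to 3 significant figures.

161 ng/mL

CYP2C19: 0.28 × 0.19 = 0.0532
CYP2E1: 0.6 × 0.38 = 0.228
Other: 0.12 (unchanged)
New clearance relative to baseline: 0.0532 + 0.228 + 0.12 = 0.4012.
Steady-state concentration ∝ 1/CL: new value = 64.7 / 0.4012 = 161 ng/mL.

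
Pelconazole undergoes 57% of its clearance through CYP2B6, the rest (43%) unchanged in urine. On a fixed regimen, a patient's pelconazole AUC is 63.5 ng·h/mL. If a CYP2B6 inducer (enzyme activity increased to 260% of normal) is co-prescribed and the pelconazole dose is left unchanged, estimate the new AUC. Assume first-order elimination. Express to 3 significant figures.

CYP2B6: 0.57 × 2.6 = 1.482
Other: 0.43 (unchanged)
Relative clearance = 1.482 + 0.43 = 1.912.
New AUC = baseline ÷ relative clearance = 63.5 / 1.912 = 33.2 ng·h/mL.

33.2 ng·h/mL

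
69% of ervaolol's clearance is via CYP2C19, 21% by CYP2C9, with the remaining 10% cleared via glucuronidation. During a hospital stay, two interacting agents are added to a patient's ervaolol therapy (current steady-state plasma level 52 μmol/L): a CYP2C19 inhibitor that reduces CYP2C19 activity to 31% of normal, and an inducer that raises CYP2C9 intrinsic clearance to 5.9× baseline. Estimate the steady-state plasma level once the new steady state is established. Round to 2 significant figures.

CYP2C19: 0.69 × 0.31 = 0.2139
CYP2C9: 0.21 × 5.9 = 1.239
Other: 0.1 (unchanged)
CL_new/CL_old = 0.2139 + 1.239 + 0.1 = 1.5529.
Steady-state plasma level ∝ 1/CL: new value = 52 / 1.5529 = 33 μmol/L.

33 μmol/L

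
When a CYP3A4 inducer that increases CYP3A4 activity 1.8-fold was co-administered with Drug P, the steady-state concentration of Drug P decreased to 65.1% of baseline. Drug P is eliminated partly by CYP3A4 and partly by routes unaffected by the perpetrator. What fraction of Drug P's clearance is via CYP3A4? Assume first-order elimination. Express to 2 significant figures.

CL'/CL = 1 / 0.651 = 1.536
1.8·fm + (1 − fm) = 1.536
fm = (1.536 − 1) / (1.8 − 1) = 0.67

0.67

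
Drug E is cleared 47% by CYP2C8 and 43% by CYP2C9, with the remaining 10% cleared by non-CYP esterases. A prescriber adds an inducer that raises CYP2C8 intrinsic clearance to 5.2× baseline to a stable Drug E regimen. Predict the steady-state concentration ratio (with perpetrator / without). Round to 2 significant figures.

The CYP2C8 pathway (47% of clearance) rises to 5.2× activity: 0.47 × 5.2 = 2.444.
CYP2C9 (43%) and the residual 10% are unaffected.
New clearance relative to baseline: 2.444 + 0.43 + 0.1 = 2.974.
Steady-state concentration ratio = CL_old/CL_new = 1 / 2.974 = 0.34.

0.34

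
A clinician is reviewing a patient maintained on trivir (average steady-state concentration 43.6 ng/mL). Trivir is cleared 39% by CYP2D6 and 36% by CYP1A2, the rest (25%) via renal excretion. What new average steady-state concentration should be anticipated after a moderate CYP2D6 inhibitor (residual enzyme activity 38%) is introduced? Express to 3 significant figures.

57.5 ng/mL

The CYP2D6 pathway (39% of clearance) is reduced to 0.38× activity: 0.39 × 0.38 = 0.1482.
CYP1A2 (36%) and the residual 25% are unaffected.
New clearance relative to baseline: 0.1482 + 0.36 + 0.25 = 0.7582.
Average steady-state concentration ∝ 1/CL, so new value = 43.6 / 0.7582 = 57.5 ng/mL.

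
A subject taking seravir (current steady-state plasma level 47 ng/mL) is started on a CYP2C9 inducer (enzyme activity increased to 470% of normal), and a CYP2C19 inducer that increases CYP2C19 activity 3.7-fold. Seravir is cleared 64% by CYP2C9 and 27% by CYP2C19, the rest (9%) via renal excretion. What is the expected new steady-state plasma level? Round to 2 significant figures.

11 ng/mL

CYP2C9: 0.64 × 4.7 = 3.008
CYP2C19: 0.27 × 3.7 = 0.999
Other: 0.09 (unchanged)
Relative clearance = 3.008 + 0.999 + 0.09 = 4.097.
New steady-state plasma level = 47 / 4.097 = 11 ng/mL (concentration scales inversely with clearance).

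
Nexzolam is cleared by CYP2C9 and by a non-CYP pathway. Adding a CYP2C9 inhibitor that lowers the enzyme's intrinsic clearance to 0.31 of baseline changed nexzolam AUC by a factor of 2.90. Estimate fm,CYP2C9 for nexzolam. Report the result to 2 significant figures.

0.95

Call the CYP2C9 fraction fm. After the interaction, CL_new/CL_old = fm × 0.31 + (1 − fm).
AUC ratio = 1 / (new CL fraction), so new CL fraction = 1 / 2.90 = 0.3448.
fm × 0.31 + 1 − fm = 0.3448  ⇒  fm × (0.31 − 1) = −0.6552  ⇒  fm = 0.95.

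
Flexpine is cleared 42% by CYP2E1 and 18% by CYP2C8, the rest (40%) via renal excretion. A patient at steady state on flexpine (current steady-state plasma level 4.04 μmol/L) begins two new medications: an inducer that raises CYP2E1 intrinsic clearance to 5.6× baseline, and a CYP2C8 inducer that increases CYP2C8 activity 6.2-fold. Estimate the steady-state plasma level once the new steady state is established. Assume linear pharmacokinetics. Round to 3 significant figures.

CYP2E1: 0.42 × 5.6 = 2.352
CYP2C8: 0.18 × 6.2 = 1.116
Other: 0.4 (unchanged)
CL_new/CL_old = 2.352 + 1.116 + 0.4 = 3.868.
New steady-state plasma level = 4.04 / 3.868 = 1.04 μmol/L (concentration scales inversely with clearance).

1.04 μmol/L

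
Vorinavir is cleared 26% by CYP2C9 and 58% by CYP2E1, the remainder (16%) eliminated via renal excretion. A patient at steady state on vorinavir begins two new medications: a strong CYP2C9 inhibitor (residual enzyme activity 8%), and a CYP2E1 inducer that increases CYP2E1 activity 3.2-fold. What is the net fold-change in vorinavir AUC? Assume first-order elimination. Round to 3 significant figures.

The CYP2C9 pathway (26% of clearance) is reduced to 0.08× activity: 0.26 × 0.08 = 0.0208.
The CYP2E1 pathway (58% of clearance) rises to 3.2× activity: 0.58 × 3.2 = 1.856.
Non-CYP routes (16%) are unchanged.
CL_new/CL_old = 0.0208 + 1.856 + 0.16 = 2.0368.
Net AUC ratio = 1 / 2.0368 = 0.491.

0.491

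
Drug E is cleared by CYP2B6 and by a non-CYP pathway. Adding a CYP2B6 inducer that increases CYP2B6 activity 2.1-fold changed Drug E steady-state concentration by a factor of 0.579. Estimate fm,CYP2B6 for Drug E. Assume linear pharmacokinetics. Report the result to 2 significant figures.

0.66

Let fm be the CYP2B6 fraction. New clearance relative to baseline = fm × 2.1 + (1 − fm).
Steady-state concentration ratio = 1 / (new CL fraction), so new CL fraction = 1 / 0.579 = 1.727.
fm × 2.1 + 1 − fm = 1.727  ⇒  fm × (2.1 − 1) = 0.7271  ⇒  fm = 0.66.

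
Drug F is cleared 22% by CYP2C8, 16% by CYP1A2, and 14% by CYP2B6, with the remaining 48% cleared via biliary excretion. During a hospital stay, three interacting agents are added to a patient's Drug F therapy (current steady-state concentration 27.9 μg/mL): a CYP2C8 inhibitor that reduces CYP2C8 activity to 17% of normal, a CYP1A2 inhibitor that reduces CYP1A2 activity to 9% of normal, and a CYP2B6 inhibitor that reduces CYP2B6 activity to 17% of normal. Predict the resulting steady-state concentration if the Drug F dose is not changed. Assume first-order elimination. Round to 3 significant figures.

50.2 μg/mL

CYP2C8: 0.22 × 0.17 = 0.0374
CYP1A2: 0.16 × 0.09 = 0.0144
CYP2B6: 0.14 × 0.17 = 0.0238
Other: 0.48 (unchanged)
CL_new/CL_old = 0.0374 + 0.0144 + 0.0238 + 0.48 = 0.5556.
Steady-state concentration ∝ 1/CL: new value = 27.9 / 0.5556 = 50.2 μg/mL.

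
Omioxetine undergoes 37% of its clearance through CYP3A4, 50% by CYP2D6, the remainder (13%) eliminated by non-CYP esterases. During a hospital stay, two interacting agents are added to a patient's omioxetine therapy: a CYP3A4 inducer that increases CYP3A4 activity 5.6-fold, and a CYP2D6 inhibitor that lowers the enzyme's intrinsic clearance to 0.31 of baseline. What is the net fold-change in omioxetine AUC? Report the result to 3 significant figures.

0.424

CYP3A4: 0.37 × 5.6 = 2.072
CYP2D6: 0.5 × 0.31 = 0.155
Other: 0.13 (unchanged)
New clearance relative to baseline: 2.072 + 0.155 + 0.13 = 2.357.
Net AUC ratio = 1 / 2.357 = 0.424.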